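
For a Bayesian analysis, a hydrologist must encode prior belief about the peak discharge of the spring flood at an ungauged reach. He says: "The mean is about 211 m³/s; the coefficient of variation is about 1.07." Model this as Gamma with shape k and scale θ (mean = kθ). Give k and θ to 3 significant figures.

For Gamma(k, scale θ): mean = kθ, variance = kθ², so CV = 1/√k.
CV = 1.07, hence k = 1/CV² = 0.873.
Then θ = mean/k = 211/0.873 = 242.

k ≈ 0.873, θ ≈ 242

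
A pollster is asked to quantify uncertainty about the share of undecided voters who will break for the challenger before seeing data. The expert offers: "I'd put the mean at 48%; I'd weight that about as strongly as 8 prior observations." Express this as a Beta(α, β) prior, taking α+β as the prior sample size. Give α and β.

α = 3.84, β = 4.16

Under the effective-sample-size interpretation, Beta(α, β) has prior mean α/(α+β) and prior sample size α+β.
So α+β = 8 and α/(α+β) = 0.48, giving α = 0.48·8 = 3.84 and β = 8 − 3.84 = 4.16.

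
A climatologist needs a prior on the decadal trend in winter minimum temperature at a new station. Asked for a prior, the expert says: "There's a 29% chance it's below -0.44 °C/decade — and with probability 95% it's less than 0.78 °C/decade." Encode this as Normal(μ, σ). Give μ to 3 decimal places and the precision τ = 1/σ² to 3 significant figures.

μ = -0.133, τ = 3.25

The p-quantile of Normal(μ,σ) is μ + z_p·σ, with z_{0.29} = -0.5534 and z_{0.95} = 1.645.
Eliminate σ: μ = (z₂·x₁ − z₁·x₂)/(z₂ − z₁) = (1.645·-0.44 − (-0.5534)·0.78)/2.198 = -0.133.
Then σ = (x₂ − x₁)/(z₂ − z₁) = (0.78 − -0.44)/2.198 = 0.555.
Precision τ = 1/σ² = 1/0.555² = 3.25.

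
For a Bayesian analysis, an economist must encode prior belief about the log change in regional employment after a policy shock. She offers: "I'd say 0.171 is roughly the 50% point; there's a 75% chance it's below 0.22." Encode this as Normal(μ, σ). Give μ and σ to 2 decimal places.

μ = 0.17, σ = 0.07

The p-quantile of Normal(μ,σ) is μ + z_p·σ, with z_{0.5} = 0 and z_{0.75} = 0.6745.
Eliminate σ: μ = (z₂·x₁ − z₁·x₂)/(z₂ − z₁) = (0.6745·0.171 − (0)·0.22)/0.6745 = 0.17.
Then σ = (x₂ − x₁)/(z₂ − z₁) = (0.22 − 0.171)/0.6745 = 0.07.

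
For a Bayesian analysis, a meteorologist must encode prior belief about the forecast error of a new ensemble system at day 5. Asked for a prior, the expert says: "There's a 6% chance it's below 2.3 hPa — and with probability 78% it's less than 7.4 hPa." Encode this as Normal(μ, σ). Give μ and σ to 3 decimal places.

The p-quantile of Normal(μ,σ) is μ + z_p·σ, with z_{0.06} = -1.555 and z_{0.78} = 0.7722.
Eliminate σ: μ = (z₂·x₁ − z₁·x₂)/(z₂ − z₁) = (0.7722·2.3 − (-1.555)·7.4)/2.327 = 5.708.
Then σ = (x₂ − x₁)/(z₂ − z₁) = (7.4 − 2.3)/2.327 = 2.192.

μ = 5.708, σ = 2.192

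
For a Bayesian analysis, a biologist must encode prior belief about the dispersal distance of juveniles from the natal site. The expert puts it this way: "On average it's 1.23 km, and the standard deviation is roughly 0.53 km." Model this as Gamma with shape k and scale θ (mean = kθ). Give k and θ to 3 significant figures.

For Gamma(k, scale θ): mean = kθ, variance = kθ², so CV = 1/√k.
CV = SD/mean = 0.53/1.23 = 0.4309, hence k = 1/CV² = 5.39.
Then θ = mean/k = 1.23/5.39 = 0.228.

k ≈ 5.39, θ ≈ 0.228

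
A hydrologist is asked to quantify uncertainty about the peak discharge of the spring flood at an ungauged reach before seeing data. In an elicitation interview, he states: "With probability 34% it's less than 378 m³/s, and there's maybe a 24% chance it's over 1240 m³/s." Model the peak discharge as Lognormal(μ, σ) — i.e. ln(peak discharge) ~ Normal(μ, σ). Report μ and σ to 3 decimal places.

μ ≈ 6.373, σ ≈ 1.062

If T ~ Lognormal(μ,σ) then ln T ~ Normal(μ,σ), so the p-quantile of ln T is μ + z_p·σ.
ln(378) = 5.935 and ln(1240) = 7.123; z_{0.34} = -0.4125, z_{0.76} = 0.7063.
σ = (7.123 − 5.935)/(0.7063 − (-0.4125)) = 1.062.
μ = 5.935 − (-0.4125)·1.062 = 6.373.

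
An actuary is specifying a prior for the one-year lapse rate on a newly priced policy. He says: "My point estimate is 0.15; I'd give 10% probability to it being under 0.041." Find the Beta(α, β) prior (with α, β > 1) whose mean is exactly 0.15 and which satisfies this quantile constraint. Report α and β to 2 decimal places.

α ≈ 1.85, β ≈ 10.49

With mean 0.15 fixed, write α = 0.15s, β = 0.85s where s = α+β.
Need P(θ < 0.041) = 0.1 under Beta(0.15s, 0.85s). Normal approximation: (q−m)/√(m(1−m)/s) ≈ z_{0.1} = -1.28, so s ≈ 0.15·0.85·(-1.28)²/(0.041−0.15)² = 17.6.
At s = 17.6: P(θ<0.041) ≈ 0.054. Adjusting to match 0.1 gives s ≈ 12.35.
So α = 0.15·12.35 ≈ 1.85, β = 0.85·12.35 ≈ 10.49.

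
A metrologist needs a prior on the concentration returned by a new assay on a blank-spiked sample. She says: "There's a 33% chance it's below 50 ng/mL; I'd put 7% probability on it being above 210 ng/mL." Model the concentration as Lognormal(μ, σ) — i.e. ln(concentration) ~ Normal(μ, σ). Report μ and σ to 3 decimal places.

If T ~ Lognormal(μ,σ) then ln T ~ Normal(μ,σ), so the p-quantile of ln T is μ + z_p·σ.
ln(50) = 3.912 and ln(210) = 5.347; z_{0.33} = -0.4399, z_{0.93} = 1.476.
σ = (5.347 − 3.912)/(1.476 − (-0.4399)) = 0.749.
μ = 3.912 − (-0.4399)·0.749 = 4.242.

μ ≈ 4.242, σ ≈ 0.749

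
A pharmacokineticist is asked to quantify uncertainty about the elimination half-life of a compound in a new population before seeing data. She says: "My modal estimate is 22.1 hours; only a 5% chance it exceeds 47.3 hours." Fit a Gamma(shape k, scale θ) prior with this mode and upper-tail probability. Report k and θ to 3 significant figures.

Gamma(k,θ) with k>1 has mode (k−1)θ, so θ = 22.1/(k−1).
Need P(X < 47.3) = 0.95 with θ tied to k this way. Start at k = 2, θ = 22.1: P(X<47.3) ≈ 0.631.
Too low — raise k to concentrate. Iterating converges to k ≈ 5.76.
Then θ = 22.1/(5.76−1) ≈ 4.64.

k ≈ 5.76, θ ≈ 4.64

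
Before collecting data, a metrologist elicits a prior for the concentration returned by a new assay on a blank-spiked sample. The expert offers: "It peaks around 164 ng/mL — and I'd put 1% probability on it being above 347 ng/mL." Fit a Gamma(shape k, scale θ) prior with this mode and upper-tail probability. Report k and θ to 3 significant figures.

k ≈ 9.65, θ ≈ 19

Gamma(k,θ) with k>1 has mode (k−1)θ, so θ = 164/(k−1).
Need P(X < 347) = 0.99 with θ tied to k this way. Start at k = 2, θ = 164: P(X<347) ≈ 0.624.
Too low — raise k to concentrate. Iterating converges to k ≈ 9.65.
Then θ = 164/(9.65−1) ≈ 19.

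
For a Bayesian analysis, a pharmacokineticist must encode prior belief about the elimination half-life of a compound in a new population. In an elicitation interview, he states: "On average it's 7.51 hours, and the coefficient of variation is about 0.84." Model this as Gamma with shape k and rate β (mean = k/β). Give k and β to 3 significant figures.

For Gamma(k, rate β): mean = k/β, variance = k/β², so CV = 1/√k.
CV = 0.84, hence k = 1/CV² = 1.42.
Then β = k/mean = 1.42/7.51 = 0.189.

k ≈ 1.42, β ≈ 0.189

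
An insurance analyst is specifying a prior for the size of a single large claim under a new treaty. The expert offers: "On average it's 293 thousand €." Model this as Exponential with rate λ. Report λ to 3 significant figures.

Exponential mean = 1/λ, so λ = 1/293.0 = 0.00341.

λ ≈ 0.00341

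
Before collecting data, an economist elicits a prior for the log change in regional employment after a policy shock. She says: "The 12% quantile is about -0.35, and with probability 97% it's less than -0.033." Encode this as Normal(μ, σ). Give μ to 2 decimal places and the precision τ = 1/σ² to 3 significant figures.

μ = -0.23, τ = 92.9

The p-quantile of Normal(μ,σ) is μ + z_p·σ, with z_{0.12} = -1.175 and z_{0.97} = 1.881.
Eliminate σ: μ = (z₂·x₁ − z₁·x₂)/(z₂ − z₁) = (1.881·-0.35 − (-1.175)·-0.033)/3.056 = -0.23.
Then σ = (x₂ − x₁)/(z₂ − z₁) = (-0.033 − -0.35)/3.056 = 0.10.
Precision τ = 1/σ² = 1/0.1037² = 92.9.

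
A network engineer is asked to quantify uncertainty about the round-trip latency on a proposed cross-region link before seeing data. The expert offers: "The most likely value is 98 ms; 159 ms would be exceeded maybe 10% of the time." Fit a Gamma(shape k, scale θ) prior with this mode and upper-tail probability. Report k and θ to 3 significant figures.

k ≈ 9.04, θ ≈ 12.2

Gamma(k,θ) with k>1 has mode (k−1)θ, so θ = 98/(k−1).
Need P(X < 159) = 0.9 with θ tied to k this way. Start at k = 2, θ = 98: P(X<159) ≈ 0.482.
Too low — raise k to concentrate. Iterating converges to k ≈ 9.04.
Then θ = 98/(9.04−1) ≈ 12.2.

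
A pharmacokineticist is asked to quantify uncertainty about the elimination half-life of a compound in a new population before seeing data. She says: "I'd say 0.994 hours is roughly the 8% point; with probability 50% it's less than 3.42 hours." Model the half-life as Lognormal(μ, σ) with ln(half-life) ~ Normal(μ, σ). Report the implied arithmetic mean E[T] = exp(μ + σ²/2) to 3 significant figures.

E[T] ≈ 5.03 hours

If T ~ Lognormal(μ,σ) then ln T ~ Normal(μ,σ), so the p-quantile of ln T is μ + z_p·σ.
ln(0.994) = -0.006018 and ln(3.42) = 1.23; z_{0.08} = -1.405, z_{0.5} = 0.
σ = (1.23 − -0.006018)/(0 − (-1.405)) = 0.879.
μ = -0.006018 − (-1.405)·0.879 = 1.230.
E[T] = exp(μ + σ²/2) = exp(1.230 + 0.3867) = 5.03 hours.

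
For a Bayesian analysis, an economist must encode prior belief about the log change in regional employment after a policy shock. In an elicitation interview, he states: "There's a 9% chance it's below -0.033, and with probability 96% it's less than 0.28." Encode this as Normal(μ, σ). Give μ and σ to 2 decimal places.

The p-quantile of Normal(μ,σ) is μ + z_p·σ, with z_{0.09} = -1.341 and z_{0.96} = 1.751.
Eliminate σ: μ = (z₂·x₁ − z₁·x₂)/(z₂ − z₁) = (1.751·-0.033 − (-1.341)·0.28)/3.091 = 0.10.
Then σ = (x₂ − x₁)/(z₂ − z₁) = (0.28 − -0.033)/3.091 = 0.10.

μ = 0.10, σ = 0.10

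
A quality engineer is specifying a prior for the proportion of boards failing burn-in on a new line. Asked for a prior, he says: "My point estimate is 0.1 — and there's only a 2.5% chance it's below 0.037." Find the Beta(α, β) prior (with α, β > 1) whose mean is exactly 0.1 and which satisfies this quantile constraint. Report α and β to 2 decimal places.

With mean 0.1 fixed, write α = 0.1s, β = 0.9s where s = α+β.
Need P(θ < 0.037) = 0.025 under Beta(0.1s, 0.9s). Normal approximation: (q−m)/√(m(1−m)/s) ≈ z_{0.025} = -1.96, so s ≈ 0.1·0.9·(-1.96)²/(0.037−0.1)² = 87.1.
At s = 87.1: P(θ<0.037) ≈ 0.007. Adjusting to match 0.025 gives s ≈ 56.87.
So α = 0.1·56.87 ≈ 5.69, β = 0.9·56.87 ≈ 51.19.

α ≈ 5.69, β ≈ 51.19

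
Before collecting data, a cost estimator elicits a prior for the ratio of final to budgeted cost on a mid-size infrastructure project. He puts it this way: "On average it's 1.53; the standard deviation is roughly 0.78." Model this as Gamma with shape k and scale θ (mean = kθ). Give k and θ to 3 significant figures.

For Gamma(k, scale θ): mean = kθ, variance = kθ², so CV = 1/√k.
CV = SD/mean = 0.78/1.53 = 0.5098, hence k = 1/CV² = 3.85.
Then θ = mean/k = 1.53/3.85 = 0.398.

k ≈ 3.85, θ ≈ 0.398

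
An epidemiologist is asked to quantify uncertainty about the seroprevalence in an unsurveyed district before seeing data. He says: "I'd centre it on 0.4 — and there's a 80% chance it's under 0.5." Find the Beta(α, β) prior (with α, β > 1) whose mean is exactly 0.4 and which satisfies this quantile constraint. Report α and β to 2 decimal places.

With mean 0.4 fixed, write α = 0.4s, β = 0.6s where s = α+β.
Need P(θ < 0.5) = 0.8 under Beta(0.4s, 0.6s). Normal approximation: (q−m)/√(m(1−m)/s) ≈ z_{0.8} = 0.842, so s ≈ 0.4·0.6·(0.842)²/(0.5−0.4)² = 17.0.
At s = 17.0: P(θ<0.5) ≈ 0.802. Adjusting to match 0.8 gives s ≈ 16.72.
So α = 0.4·16.72 ≈ 6.69, β = 0.6·16.72 ≈ 10.03.

α ≈ 6.69, β ≈ 10.03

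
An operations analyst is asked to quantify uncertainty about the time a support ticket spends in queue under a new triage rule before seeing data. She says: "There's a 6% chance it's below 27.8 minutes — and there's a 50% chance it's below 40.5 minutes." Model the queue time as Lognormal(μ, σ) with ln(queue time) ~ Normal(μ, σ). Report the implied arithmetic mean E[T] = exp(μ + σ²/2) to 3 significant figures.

If T ~ Lognormal(μ,σ) then ln T ~ Normal(μ,σ), so the p-quantile of ln T is μ + z_p·σ.
ln(27.8) = 3.325 and ln(40.5) = 3.701; z_{0.06} = -1.555, z_{0.5} = 0.
σ = (3.701 − 3.325)/(0 − (-1.555)) = 0.242.
μ = 3.325 − (-1.555)·0.242 = 3.701.
E[T] = exp(μ + σ²/2) = exp(3.701 + 0.0293) = 41.7 minutes.

E[T] ≈ 41.7 minutes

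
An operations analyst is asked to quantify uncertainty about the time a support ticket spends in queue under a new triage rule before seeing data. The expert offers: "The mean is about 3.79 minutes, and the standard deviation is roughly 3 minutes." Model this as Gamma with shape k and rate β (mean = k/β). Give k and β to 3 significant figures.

For Gamma(k, rate β): mean = k/β, variance = k/β², so CV = 1/√k.
CV = SD/mean = 3/3.79 = 0.7916, hence k = 1/CV² = 1.6.
Then β = k/mean = 1.6/3.79 = 0.421.

k ≈ 1.6, β ≈ 0.421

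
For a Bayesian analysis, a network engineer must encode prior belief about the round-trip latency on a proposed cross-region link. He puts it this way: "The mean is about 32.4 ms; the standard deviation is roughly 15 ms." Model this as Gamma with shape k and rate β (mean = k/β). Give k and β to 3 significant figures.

For Gamma(k, rate β): mean = k/β, variance = k/β², so CV = 1/√k.
CV = SD/mean = 15/32.4 = 0.463, hence k = 1/CV² = 4.67.
Then β = k/mean = 4.67/32.4 = 0.144.

k ≈ 4.67, β ≈ 0.144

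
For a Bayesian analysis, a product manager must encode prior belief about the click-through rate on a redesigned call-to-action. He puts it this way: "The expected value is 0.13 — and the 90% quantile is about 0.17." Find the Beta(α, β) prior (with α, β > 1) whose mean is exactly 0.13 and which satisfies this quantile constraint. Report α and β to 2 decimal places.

α ≈ 15.90, β ≈ 106.40

With mean 0.13 fixed, write α = 0.13s, β = 0.87s where s = α+β.
Need P(θ < 0.17) = 0.9 under Beta(0.13s, 0.87s). Normal approximation: (q−m)/√(m(1−m)/s) ≈ z_{0.9} = 1.28, so s ≈ 0.13·0.87·(1.28)²/(0.17−0.13)² = 116.1.
At s = 116.1: P(θ<0.17) ≈ 0.895. Adjusting to match 0.9 gives s ≈ 122.30.
So α = 0.13·122.30 ≈ 15.90, β = 0.87·122.30 ≈ 106.40.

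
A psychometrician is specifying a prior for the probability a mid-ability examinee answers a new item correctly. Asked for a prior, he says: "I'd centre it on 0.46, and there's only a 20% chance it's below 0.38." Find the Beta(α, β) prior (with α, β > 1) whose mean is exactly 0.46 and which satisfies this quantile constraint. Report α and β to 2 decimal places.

With mean 0.46 fixed, write α = 0.46s, β = 0.54s where s = α+β.
Need P(θ < 0.38) = 0.2 under Beta(0.46s, 0.54s). Normal approximation: (q−m)/√(m(1−m)/s) ≈ z_{0.2} = -0.842, so s ≈ 0.46·0.54·(-0.842)²/(0.38−0.46)² = 27.5.
At s = 27.5: P(θ<0.38) ≈ 0.201. Adjusting to match 0.2 gives s ≈ 27.81.
So α = 0.46·27.81 ≈ 12.79, β = 0.54·27.81 ≈ 15.01.

α ≈ 12.79, β ≈ 15.01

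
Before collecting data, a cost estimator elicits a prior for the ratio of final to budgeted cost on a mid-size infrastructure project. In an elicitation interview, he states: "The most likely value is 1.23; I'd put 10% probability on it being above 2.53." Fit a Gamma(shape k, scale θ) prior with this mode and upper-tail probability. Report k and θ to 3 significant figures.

Gamma(k,θ) with k>1 has mode (k−1)θ, so θ = 1.23/(k−1).
Need P(X < 2.53) = 0.9 with θ tied to k this way. Start at k = 2, θ = 1.23: P(X<2.53) ≈ 0.609.
Too low — raise k to concentrate. Iterating converges to k ≈ 4.69.
Then θ = 1.23/(4.69−1) ≈ 0.333.

k ≈ 4.69, θ ≈ 0.333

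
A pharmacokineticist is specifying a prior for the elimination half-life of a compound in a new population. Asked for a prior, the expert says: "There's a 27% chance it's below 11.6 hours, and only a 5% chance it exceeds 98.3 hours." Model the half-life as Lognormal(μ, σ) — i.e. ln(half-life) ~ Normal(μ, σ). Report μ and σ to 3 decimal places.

μ ≈ 3.031, σ ≈ 0.947

If T ~ Lognormal(μ,σ) then ln T ~ Normal(μ,σ), so the p-quantile of ln T is μ + z_p·σ.
ln(11.6) = 2.451 and ln(98.3) = 4.588; z_{0.27} = -0.6128, z_{0.95} = 1.645.
σ = (4.588 − 2.451)/(1.645 − (-0.6128)) = 0.947.
μ = 2.451 − (-0.6128)·0.947 = 3.031.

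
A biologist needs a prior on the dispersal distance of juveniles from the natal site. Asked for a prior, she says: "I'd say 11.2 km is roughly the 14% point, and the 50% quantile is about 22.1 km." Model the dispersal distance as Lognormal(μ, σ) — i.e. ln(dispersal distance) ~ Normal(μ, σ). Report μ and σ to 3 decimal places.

μ ≈ 3.096, σ ≈ 0.629

If T ~ Lognormal(μ,σ) then ln T ~ Normal(μ,σ), so the p-quantile of ln T is μ + z_p·σ.
ln(11.2) = 2.416 and ln(22.1) = 3.096; z_{0.14} = -1.08, z_{0.5} = 0.
σ = (3.096 − 2.416)/(0 − (-1.08)) = 0.629.
μ = 2.416 − (-1.08)·0.629 = 3.096.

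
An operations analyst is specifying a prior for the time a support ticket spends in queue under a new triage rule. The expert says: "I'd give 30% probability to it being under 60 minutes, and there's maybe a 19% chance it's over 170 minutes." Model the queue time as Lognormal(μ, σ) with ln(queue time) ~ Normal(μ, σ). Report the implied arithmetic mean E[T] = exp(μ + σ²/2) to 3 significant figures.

If T ~ Lognormal(μ,σ) then ln T ~ Normal(μ,σ), so the p-quantile of ln T is μ + z_p·σ.
ln(60) = 4.094 and ln(170) = 5.136; z_{0.3} = -0.5244, z_{0.81} = 0.8779.
σ = (5.136 − 4.094)/(0.8779 − (-0.5244)) = 0.743.
μ = 4.094 − (-0.5244)·0.743 = 4.484.
E[T] = exp(μ + σ²/2) = exp(4.484 + 0.2758) = 117 minutes.

E[T] ≈ 117 minutes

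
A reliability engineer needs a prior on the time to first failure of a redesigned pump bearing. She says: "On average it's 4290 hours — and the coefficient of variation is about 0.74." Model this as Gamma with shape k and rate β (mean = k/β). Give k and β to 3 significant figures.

k ≈ 1.83, β ≈ 0.000426

For Gamma(k, rate β): mean = k/β, variance = k/β², so CV = 1/√k.
CV = 0.74, hence k = 1/CV² = 1.83.
Then β = k/mean = 1.83/4290 = 0.000426.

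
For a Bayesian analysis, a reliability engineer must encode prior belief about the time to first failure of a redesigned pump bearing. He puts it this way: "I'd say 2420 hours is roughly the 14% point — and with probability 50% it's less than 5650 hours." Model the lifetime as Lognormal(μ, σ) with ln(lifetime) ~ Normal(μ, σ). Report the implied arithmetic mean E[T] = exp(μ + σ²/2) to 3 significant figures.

E[T] ≈ 7690 hours

If T ~ Lognormal(μ,σ) then ln T ~ Normal(μ,σ), so the p-quantile of ln T is μ + z_p·σ.
ln(2420) = 7.792 and ln(5650) = 8.639; z_{0.14} = -1.08, z_{0.5} = 0.
σ = (8.639 − 7.792)/(0 − (-1.08)) = 0.785.
μ = 7.792 − (-1.08)·0.785 = 8.639.
E[T] = exp(μ + σ²/2) = exp(8.639 + 0.3080) = 7690 hours.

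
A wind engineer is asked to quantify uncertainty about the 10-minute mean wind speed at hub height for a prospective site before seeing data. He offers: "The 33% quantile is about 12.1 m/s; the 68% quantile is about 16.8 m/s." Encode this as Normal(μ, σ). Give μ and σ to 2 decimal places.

For Normal(μ,σ), the p-quantile is μ + z_p·σ. Here z_{0.33} = -0.4399, z_{0.68} = 0.4677.
So 12.1 = μ − 0.4399σ and 16.8 = μ + 0.4677σ.
Subtracting: σ = (16.8 − 12.1)/(0.4677 − (-0.4399)) = 5.18.
Then μ = 12.1 − (-0.4399)·5.18 = 14.38.

μ = 14.38, σ = 5.18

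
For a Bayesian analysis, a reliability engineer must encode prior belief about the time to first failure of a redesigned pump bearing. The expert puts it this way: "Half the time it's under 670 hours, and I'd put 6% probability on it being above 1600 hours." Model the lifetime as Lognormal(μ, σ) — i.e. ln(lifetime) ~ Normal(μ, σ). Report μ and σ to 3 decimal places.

If T ~ Lognormal(μ,σ) then ln T ~ Normal(μ,σ), so the p-quantile of ln T is μ + z_p·σ.
ln(670) = 6.507 and ln(1600) = 7.378; z_{0.5} = 0, z_{0.94} = 1.555.
σ = (7.378 − 6.507)/(1.555 − (0)) = 0.560.
μ = 6.507 − (0)·0.560 = 6.507.

μ ≈ 6.507, σ ≈ 0.560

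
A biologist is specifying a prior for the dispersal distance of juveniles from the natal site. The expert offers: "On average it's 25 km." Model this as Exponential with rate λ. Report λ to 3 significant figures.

Exponential mean = 1/λ, so λ = 1/25.0 = 0.04.

λ ≈ 0.04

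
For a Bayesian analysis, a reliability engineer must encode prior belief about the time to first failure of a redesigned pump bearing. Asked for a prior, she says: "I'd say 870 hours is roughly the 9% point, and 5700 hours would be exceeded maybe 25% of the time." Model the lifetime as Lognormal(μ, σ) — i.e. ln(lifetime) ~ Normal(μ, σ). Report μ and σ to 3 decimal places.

μ ≈ 8.019, σ ≈ 0.933

If T ~ Lognormal(μ,σ) then ln T ~ Normal(μ,σ), so the p-quantile of ln T is μ + z_p·σ.
ln(870) = 6.768 and ln(5700) = 8.648; z_{0.09} = -1.341, z_{0.75} = 0.6745.
σ = (8.648 − 6.768)/(0.6745 − (-1.341)) = 0.933.
μ = 6.768 − (-1.341)·0.933 = 8.019.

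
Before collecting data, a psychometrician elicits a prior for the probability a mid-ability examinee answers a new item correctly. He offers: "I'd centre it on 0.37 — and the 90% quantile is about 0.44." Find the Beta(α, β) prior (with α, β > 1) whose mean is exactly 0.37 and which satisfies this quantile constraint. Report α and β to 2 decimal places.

α ≈ 29.35, β ≈ 49.98

With mean 0.37 fixed, write α = 0.37s, β = 0.63s where s = α+β.
Need P(θ < 0.44) = 0.9 under Beta(0.37s, 0.63s). Normal approximation: (q−m)/√(m(1−m)/s) ≈ z_{0.9} = 1.28, so s ≈ 0.37·0.63·(1.28)²/(0.44−0.37)² = 78.1.
At s = 78.1: P(θ<0.44) ≈ 0.898. Adjusting to match 0.9 gives s ≈ 79.34.
So α = 0.37·79.34 ≈ 29.35, β = 0.63·79.34 ≈ 49.98.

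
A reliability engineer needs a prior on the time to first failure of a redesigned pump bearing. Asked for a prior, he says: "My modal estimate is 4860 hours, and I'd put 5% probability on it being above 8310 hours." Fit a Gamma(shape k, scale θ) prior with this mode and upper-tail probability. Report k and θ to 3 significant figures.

k ≈ 10.7, θ ≈ 501

Gamma(k,θ) with k>1 has mode (k−1)θ, so θ = 4860/(k−1).
Need P(X < 8310) = 0.95 with θ tied to k this way. Start at k = 2, θ = 4860: P(X<8310) ≈ 0.510.
Too low — raise k to concentrate. Iterating converges to k ≈ 10.7.
Then θ = 4860/(10.7−1) ≈ 501.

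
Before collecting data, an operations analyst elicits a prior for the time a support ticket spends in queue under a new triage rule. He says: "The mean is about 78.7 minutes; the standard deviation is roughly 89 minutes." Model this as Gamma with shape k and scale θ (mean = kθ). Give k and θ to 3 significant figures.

For Gamma(k, scale θ): mean = kθ, variance = kθ², so CV = 1/√k.
CV = SD/mean = 89/78.7 = 1.131, hence k = 1/CV² = 0.782.
Then θ = mean/k = 78.7/0.782 = 101.

k ≈ 0.782, θ ≈ 101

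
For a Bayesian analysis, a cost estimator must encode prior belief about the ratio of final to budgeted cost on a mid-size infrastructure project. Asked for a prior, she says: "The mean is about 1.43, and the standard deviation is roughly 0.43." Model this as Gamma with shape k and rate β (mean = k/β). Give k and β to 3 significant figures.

For Gamma(k, rate β): mean = k/β, variance = k/β², so CV = 1/√k.
CV = SD/mean = 0.43/1.43 = 0.3007, hence k = 1/CV² = 11.1.
Then β = k/mean = 11.1/1.43 = 7.73.

k ≈ 11.1, β ≈ 7.73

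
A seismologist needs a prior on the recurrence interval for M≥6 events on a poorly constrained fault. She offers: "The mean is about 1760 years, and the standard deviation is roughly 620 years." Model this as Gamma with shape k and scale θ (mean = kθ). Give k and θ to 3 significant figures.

For Gamma(k, scale θ): mean = kθ, variance = kθ², so CV = 1/√k.
CV = SD/mean = 620/1760 = 0.3523, hence k = 1/CV² = 8.06.
Then θ = mean/k = 1760/8.06 = 218.

k ≈ 8.06, θ ≈ 218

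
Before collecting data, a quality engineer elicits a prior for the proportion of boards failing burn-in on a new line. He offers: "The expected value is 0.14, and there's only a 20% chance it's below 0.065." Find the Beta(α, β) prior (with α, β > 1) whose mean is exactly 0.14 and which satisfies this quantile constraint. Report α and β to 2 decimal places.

α ≈ 2.15, β ≈ 13.18

With mean 0.14 fixed, write α = 0.14s, β = 0.86s where s = α+β.
Need P(θ < 0.065) = 0.2 under Beta(0.14s, 0.86s). Normal approximation: (q−m)/√(m(1−m)/s) ≈ z_{0.2} = -0.842, so s ≈ 0.14·0.86·(-0.842)²/(0.065−0.14)² = 15.2.
At s = 15.2: P(θ<0.065) ≈ 0.202. Adjusting to match 0.2 gives s ≈ 15.33.
So α = 0.14·15.33 ≈ 2.15, β = 0.86·15.33 ≈ 13.18.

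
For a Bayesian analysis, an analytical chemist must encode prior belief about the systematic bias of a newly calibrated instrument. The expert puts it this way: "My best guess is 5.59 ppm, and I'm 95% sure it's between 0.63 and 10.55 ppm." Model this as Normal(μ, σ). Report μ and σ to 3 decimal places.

μ = 5.590, σ = 2.531

A symmetric 95% interval runs μ ± z·σ with z = 1.96.
Half-width = 4.96, so σ = 4.96/1.96 = 2.531.
μ is the stated best guess, 5.590.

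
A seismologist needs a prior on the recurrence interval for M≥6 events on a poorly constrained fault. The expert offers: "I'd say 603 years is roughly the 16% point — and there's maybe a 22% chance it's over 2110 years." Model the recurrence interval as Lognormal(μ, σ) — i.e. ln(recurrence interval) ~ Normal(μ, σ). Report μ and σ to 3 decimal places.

μ ≈ 7.107, σ ≈ 0.709

If T ~ Lognormal(μ,σ) then ln T ~ Normal(μ,σ), so the p-quantile of ln T is μ + z_p·σ.
ln(603) = 6.402 and ln(2110) = 7.654; z_{0.16} = -0.9945, z_{0.78} = 0.7722.
σ = (7.654 − 6.402)/(0.7722 − (-0.9945)) = 0.709.
μ = 6.402 − (-0.9945)·0.709 = 7.107.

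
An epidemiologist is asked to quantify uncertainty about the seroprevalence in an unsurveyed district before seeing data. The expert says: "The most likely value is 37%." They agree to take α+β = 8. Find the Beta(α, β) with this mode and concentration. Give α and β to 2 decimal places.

α = 3.22, β = 4.78

For α,β > 1 the Beta mode is (α−1)/(α+β−2). With α+β = 8, the mode is (α−1)/6.
Set (α−1)/6 = 0.37 → α = 1 + 0.37·6 = 3.22.
β = 8 − α = 4.78.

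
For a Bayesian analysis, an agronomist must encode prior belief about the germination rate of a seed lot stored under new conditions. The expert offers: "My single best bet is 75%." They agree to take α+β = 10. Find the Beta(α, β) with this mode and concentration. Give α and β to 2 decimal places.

α = 7.00, β = 3.00

For α,β > 1 the Beta mode is (α−1)/(α+β−2). With α+β = 10, the mode is (α−1)/8.
Set (α−1)/8 = 0.75 → α = 1 + 0.75·8 = 7.00.
β = 10 − α = 3.00.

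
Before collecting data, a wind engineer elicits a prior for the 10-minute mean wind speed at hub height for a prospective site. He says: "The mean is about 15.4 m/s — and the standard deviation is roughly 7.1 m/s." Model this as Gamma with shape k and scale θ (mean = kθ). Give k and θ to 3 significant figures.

For Gamma(k, scale θ): mean = kθ, variance = kθ², so CV = 1/√k.
CV = SD/mean = 7.1/15.4 = 0.461, hence k = 1/CV² = 4.7.
Then θ = mean/k = 15.4/4.7 = 3.27.

k ≈ 4.7, θ ≈ 3.27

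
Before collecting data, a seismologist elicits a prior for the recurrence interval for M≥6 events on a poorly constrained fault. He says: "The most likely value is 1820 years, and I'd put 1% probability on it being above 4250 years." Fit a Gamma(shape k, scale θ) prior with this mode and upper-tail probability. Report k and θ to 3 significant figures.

Gamma(k,θ) with k>1 has mode (k−1)θ, so θ = 1820/(k−1).
Need P(X < 4250) = 0.99 with θ tied to k this way. Start at k = 2, θ = 1820: P(X<4250) ≈ 0.677.
Too low — raise k to concentrate. Iterating converges to k ≈ 7.62.
Then θ = 1820/(7.62−1) ≈ 275.

k ≈ 7.62, θ ≈ 275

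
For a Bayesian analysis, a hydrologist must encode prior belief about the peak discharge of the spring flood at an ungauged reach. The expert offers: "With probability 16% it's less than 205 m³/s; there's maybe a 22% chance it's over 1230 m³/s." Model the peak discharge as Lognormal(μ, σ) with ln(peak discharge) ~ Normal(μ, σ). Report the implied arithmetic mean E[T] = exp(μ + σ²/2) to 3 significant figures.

If T ~ Lognormal(μ,σ) then ln T ~ Normal(μ,σ), so the p-quantile of ln T is μ + z_p·σ.
ln(205) = 5.323 and ln(1230) = 7.115; z_{0.16} = -0.9945, z_{0.78} = 0.7722.
σ = (7.115 − 5.323)/(0.7722 − (-0.9945)) = 1.014.
μ = 5.323 − (-0.9945)·1.014 = 6.332.
E[T] = exp(μ + σ²/2) = exp(6.332 + 0.5143) = 940 m³/s.

E[T] ≈ 940 m³/s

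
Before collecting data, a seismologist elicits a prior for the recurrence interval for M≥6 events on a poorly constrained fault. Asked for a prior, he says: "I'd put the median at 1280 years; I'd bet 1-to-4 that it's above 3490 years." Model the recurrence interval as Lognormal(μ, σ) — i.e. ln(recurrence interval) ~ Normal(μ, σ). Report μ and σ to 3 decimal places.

μ ≈ 7.155, σ ≈ 1.192

If T ~ Lognormal(μ,σ) then ln T ~ Normal(μ,σ), so the p-quantile of ln T is μ + z_p·σ.
ln(1280) = 7.155 and ln(3490) = 8.158; z_{0.5} = 0, z_{0.8} = 0.8416.
σ = (8.158 − 7.155)/(0.8416 − (0)) = 1.192.
μ = 7.155 − (0)·1.192 = 7.155.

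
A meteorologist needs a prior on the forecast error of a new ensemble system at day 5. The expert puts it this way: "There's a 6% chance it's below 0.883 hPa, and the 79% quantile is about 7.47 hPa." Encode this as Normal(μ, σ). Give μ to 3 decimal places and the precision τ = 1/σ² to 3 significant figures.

For Normal(μ,σ), the p-quantile is μ + z_p·σ. Here z_{0.06} = -1.555, z_{0.79} = 0.8064.
So 0.883 = μ − 1.555σ and 7.47 = μ + 0.8064σ.
Subtracting: σ = (7.47 − 0.883)/(0.8064 − (-1.555)) = 2.790.
Then μ = 0.883 − (-1.555)·2.790 = 5.220.
Precision τ = 1/σ² = 1/2.79² = 0.128.

μ = 5.220, τ = 0.128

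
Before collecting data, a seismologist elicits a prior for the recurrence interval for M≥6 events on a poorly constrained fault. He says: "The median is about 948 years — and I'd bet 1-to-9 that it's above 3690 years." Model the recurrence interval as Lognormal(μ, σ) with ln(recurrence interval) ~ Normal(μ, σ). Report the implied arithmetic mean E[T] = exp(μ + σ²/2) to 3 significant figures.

If T ~ Lognormal(μ,σ) then ln T ~ Normal(μ,σ), so the p-quantile of ln T is μ + z_p·σ.
ln(948) = 6.854 and ln(3690) = 8.213; z_{0.5} = 0, z_{0.9} = 1.282.
σ = (8.213 − 6.854)/(1.282 − (0)) = 1.060.
μ = 6.854 − (0)·1.060 = 6.854.
E[T] = exp(μ + σ²/2) = exp(6.854 + 0.5623) = 1660 years.

E[T] ≈ 1660 years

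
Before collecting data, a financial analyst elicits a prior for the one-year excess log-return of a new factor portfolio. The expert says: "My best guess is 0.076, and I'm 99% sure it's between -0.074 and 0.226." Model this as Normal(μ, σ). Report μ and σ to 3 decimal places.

A symmetric 99% interval runs μ ± z·σ with z = 2.576.
Half-width = 0.15, so σ = 0.15/2.576 = 0.058.
μ is the stated best guess, 0.076.

μ = 0.076, σ = 0.058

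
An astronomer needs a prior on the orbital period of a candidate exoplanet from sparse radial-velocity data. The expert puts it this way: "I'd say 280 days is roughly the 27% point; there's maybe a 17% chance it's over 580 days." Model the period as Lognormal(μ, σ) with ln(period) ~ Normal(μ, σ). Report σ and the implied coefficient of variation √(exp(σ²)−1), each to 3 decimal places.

If T ~ Lognormal(μ,σ) then ln T ~ Normal(μ,σ), so the p-quantile of ln T is μ + z_p·σ.
ln(280) = 5.635 and ln(580) = 6.363; z_{0.27} = -0.6128, z_{0.83} = 0.9542.
σ = (6.363 − 5.635)/(0.9542 − (-0.6128)) = 0.465.
μ = 5.635 − (-0.6128)·0.465 = 5.920.
CV = √(exp(σ²)−1) = √(exp(0.2160)−1) = 0.491.

σ ≈ 0.465, CV ≈ 0.491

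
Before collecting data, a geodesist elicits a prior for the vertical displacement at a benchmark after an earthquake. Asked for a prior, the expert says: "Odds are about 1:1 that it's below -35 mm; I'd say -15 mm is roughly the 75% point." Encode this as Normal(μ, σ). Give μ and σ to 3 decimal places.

μ = -35.000, σ = 29.652

For Normal(μ,σ), the p-quantile is μ + z_p·σ. Here z_{0.5} = 0, z_{0.75} = 0.6745.
So -35 = μ + 0σ and -15 = μ + 0.6745σ.
Subtracting: σ = (-15 − -35)/(0.6745 − (0)) = 29.652.
Then μ = -35 − (0)·29.652 = -35.000.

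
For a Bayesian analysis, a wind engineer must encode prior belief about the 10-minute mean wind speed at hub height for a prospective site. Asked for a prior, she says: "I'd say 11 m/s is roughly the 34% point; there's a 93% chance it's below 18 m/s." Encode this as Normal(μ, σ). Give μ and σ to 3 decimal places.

μ = 12.529, σ = 3.707

For Normal(μ,σ), the p-quantile is μ + z_p·σ. Here z_{0.34} = -0.4125, z_{0.93} = 1.476.
So 11 = μ − 0.4125σ and 18 = μ + 1.476σ.
Subtracting: σ = (18 − 11)/(1.476 − (-0.4125)) = 3.707.
Then μ = 11 − (-0.4125)·3.707 = 12.529.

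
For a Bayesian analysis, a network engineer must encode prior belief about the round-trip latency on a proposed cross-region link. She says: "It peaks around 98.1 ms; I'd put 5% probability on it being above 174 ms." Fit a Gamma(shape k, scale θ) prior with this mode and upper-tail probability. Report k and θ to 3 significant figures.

Gamma(k,θ) with k>1 has mode (k−1)θ, so θ = 98.1/(k−1).
Need P(X < 174) = 0.95 with θ tied to k this way. Start at k = 2, θ = 98.1: P(X<174) ≈ 0.529.
Too low — raise k to concentrate. Iterating converges to k ≈ 9.49.
Then θ = 98.1/(9.49−1) ≈ 11.6.

k ≈ 9.49, θ ≈ 11.6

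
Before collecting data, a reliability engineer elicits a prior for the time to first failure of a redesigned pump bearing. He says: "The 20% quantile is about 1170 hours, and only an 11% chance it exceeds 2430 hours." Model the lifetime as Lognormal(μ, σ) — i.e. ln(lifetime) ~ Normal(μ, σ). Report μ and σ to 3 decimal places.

μ ≈ 7.362, σ ≈ 0.353

If T ~ Lognormal(μ,σ) then ln T ~ Normal(μ,σ), so the p-quantile of ln T is μ + z_p·σ.
ln(1170) = 7.065 and ln(2430) = 7.796; z_{0.2} = -0.8416, z_{0.89} = 1.227.
σ = (7.796 − 7.065)/(1.227 − (-0.8416)) = 0.353.
μ = 7.065 − (-0.8416)·0.353 = 7.362.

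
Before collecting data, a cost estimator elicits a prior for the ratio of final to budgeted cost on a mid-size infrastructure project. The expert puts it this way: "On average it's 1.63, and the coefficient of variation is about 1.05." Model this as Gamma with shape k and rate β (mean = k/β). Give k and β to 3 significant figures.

For Gamma(k, rate β): mean = k/β, variance = k/β², so CV = 1/√k.
CV = 1.05, hence k = 1/CV² = 0.907.
Then β = k/mean = 0.907/1.63 = 0.556.

k ≈ 0.907, β ≈ 0.556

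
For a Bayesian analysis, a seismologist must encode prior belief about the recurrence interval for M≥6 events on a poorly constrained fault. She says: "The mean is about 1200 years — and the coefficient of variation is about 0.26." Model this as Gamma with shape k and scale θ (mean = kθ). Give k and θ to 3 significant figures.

k ≈ 14.8, θ ≈ 81.1

For Gamma(k, scale θ): mean = kθ, variance = kθ², so CV = 1/√k.
CV = 0.26, hence k = 1/CV² = 14.8.
Then θ = mean/k = 1200/14.8 = 81.1.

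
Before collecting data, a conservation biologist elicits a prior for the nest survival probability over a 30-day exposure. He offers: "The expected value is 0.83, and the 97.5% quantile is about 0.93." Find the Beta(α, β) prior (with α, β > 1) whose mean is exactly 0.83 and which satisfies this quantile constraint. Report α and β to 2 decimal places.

α ≈ 31.59, β ≈ 6.47

With mean 0.83 fixed, write α = 0.83s, β = 0.17s where s = α+β.
Need P(θ < 0.93) = 0.975 under Beta(0.83s, 0.17s). Normal approximation: (q−m)/√(m(1−m)/s) ≈ z_{0.975} = 1.96, so s ≈ 0.83·0.17·(1.96)²/(0.93−0.83)² = 54.2.
At s = 54.2: P(θ<0.93) ≈ 0.991. Adjusting to match 0.975 gives s ≈ 38.06.
So α = 0.83·38.06 ≈ 31.59, β = 0.17·38.06 ≈ 6.47.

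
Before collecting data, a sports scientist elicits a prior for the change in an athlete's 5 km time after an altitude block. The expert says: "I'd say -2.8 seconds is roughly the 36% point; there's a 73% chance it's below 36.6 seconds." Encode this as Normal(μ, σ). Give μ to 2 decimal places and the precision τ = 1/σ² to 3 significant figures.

The p-quantile of Normal(μ,σ) is μ + z_p·σ, with z_{0.36} = -0.3585 and z_{0.73} = 0.6128.
Eliminate σ: μ = (z₂·x₁ − z₁·x₂)/(z₂ − z₁) = (0.6128·-2.8 − (-0.3585)·36.6)/0.9713 = 11.74.
Then σ = (x₂ − x₁)/(z₂ − z₁) = (36.6 − -2.8)/0.9713 = 40.57.
Precision τ = 1/σ² = 1/40.57² = 0.000608.

μ = 11.74, τ = 0.000608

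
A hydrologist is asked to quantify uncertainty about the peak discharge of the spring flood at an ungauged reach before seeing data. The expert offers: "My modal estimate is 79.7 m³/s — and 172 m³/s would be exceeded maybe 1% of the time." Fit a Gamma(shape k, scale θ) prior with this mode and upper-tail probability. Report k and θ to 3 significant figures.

k ≈ 9.18, θ ≈ 9.74

Gamma(k,θ) with k>1 has mode (k−1)θ, so θ = 79.7/(k−1).
Need P(X < 172) = 0.99 with θ tied to k this way. Start at k = 2, θ = 79.7: P(X<172) ≈ 0.635.
Too low — raise k to concentrate. Iterating converges to k ≈ 9.18.
Then θ = 79.7/(9.18−1) ≈ 9.74.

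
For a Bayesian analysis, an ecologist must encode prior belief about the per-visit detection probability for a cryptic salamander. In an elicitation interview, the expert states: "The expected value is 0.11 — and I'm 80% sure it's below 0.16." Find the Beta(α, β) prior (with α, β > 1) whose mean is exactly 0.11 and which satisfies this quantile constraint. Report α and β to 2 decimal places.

α ≈ 2.46, β ≈ 19.88

With mean 0.11 fixed, write α = 0.11s, β = 0.89s where s = α+β.
Need P(θ < 0.16) = 0.8 under Beta(0.11s, 0.89s). Normal approximation: (q−m)/√(m(1−m)/s) ≈ z_{0.8} = 0.842, so s ≈ 0.11·0.89·(0.842)²/(0.16−0.11)² = 27.7.
At s = 27.7: P(θ<0.16) ≈ 0.816. Adjusting to match 0.8 gives s ≈ 22.34.
So α = 0.11·22.34 ≈ 2.46, β = 0.89·22.34 ≈ 19.88.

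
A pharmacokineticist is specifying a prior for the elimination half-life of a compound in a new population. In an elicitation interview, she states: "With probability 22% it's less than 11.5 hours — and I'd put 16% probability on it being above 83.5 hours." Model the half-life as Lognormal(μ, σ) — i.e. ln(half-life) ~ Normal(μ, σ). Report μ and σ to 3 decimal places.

μ ≈ 3.309, σ ≈ 1.122

If T ~ Lognormal(μ,σ) then ln T ~ Normal(μ,σ), so the p-quantile of ln T is μ + z_p·σ.
ln(11.5) = 2.442 and ln(83.5) = 4.425; z_{0.22} = -0.7722, z_{0.84} = 0.9945.
σ = (4.425 − 2.442)/(0.9945 − (-0.7722)) = 1.122.
μ = 2.442 − (-0.7722)·1.122 = 3.309.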